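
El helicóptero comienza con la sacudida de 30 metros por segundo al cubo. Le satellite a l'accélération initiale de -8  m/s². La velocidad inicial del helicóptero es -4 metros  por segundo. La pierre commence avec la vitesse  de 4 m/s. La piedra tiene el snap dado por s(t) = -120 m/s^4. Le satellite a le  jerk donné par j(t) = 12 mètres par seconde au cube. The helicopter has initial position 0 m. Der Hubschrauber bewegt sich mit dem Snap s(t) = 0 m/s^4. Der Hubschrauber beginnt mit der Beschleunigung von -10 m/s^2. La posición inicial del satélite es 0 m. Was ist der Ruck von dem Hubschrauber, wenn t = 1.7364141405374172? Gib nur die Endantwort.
Die Antwort ist 30.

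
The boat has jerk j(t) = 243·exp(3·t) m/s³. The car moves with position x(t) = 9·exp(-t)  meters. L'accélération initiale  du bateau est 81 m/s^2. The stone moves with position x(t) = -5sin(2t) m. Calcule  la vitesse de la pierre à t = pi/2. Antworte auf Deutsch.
Ausgehend von der Position x(t) = -5·sin(2·t), nehmen wir 1 Ableitung. Mit d/dt von x(t) finden wir v(t) = -10·cos(2·t). Aus der Gleichung für die Geschwindigkeit v(t) = -10·cos(2·t), setzen wir t = pi/2 ein und erhalten v = 10.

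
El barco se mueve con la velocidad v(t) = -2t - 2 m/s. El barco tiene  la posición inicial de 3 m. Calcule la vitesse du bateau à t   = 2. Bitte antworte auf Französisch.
En utilisant v(t) = -2·t - 2 et en substituant t = 2, nous trouvons v = -6.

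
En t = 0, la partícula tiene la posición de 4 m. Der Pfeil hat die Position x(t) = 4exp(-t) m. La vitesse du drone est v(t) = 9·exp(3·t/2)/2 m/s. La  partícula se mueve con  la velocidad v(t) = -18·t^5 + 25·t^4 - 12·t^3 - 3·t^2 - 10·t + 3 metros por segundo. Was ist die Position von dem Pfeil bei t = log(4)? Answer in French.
En utilisant x(t) = 4·exp(-t) et en substituant t = log(4), nous trouvons x = 1.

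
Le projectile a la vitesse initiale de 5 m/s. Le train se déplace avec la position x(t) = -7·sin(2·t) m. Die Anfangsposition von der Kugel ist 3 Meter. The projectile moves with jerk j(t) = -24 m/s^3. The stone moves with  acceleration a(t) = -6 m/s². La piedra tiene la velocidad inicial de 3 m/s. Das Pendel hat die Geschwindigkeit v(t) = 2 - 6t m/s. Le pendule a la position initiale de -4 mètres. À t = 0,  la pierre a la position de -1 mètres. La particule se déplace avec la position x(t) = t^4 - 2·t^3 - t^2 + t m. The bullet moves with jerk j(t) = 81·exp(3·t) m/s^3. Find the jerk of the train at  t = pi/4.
To solve this, we need to take 3 derivatives of our position equation x(t) = -7·sin(2·t). Taking d/dt of x(t), we find v(t) = -14·cos(2·t). Differentiating velocity, we get acceleration: a(t) = 28·sin(2·t). Taking d/dt of a(t), we find j(t) = 56·cos(2·t). Using j(t) = 56·cos(2·t) and substituting t = pi/4, we find j = 0.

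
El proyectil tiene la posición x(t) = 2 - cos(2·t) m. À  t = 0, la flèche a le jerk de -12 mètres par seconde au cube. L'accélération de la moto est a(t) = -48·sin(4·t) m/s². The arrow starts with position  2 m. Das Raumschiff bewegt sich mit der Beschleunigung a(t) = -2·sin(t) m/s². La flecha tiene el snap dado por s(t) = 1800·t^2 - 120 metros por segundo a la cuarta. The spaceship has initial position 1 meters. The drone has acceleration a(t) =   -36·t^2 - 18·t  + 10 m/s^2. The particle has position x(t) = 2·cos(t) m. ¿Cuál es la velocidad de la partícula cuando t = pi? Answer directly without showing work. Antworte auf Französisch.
La vitesse à t = pi est v = 0.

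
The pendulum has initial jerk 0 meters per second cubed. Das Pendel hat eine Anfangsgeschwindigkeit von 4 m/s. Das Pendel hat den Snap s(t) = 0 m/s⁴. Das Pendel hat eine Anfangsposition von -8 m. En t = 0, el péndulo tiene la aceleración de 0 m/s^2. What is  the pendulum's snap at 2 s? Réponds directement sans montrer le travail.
The answer is 0.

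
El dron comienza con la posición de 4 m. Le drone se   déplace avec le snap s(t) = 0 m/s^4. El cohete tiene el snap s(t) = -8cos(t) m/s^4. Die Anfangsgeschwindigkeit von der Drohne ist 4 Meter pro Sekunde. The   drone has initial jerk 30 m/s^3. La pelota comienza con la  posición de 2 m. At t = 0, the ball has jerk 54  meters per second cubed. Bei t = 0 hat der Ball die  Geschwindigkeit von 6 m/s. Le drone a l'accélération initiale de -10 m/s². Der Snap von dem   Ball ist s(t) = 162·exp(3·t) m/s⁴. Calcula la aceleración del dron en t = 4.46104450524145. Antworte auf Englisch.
To find the answer, we compute 2 integrals of s(t) = 0. The integral of snap, with j(0) = 30, gives jerk: j(t) = 30. The integral of jerk, with a(0) = -10, gives acceleration: a(t) = 30·t - 10. We have acceleration a(t) = 30·t - 10. Substituting t = 4.46104450524145: a(4.46104450524145) = 123.831335157244.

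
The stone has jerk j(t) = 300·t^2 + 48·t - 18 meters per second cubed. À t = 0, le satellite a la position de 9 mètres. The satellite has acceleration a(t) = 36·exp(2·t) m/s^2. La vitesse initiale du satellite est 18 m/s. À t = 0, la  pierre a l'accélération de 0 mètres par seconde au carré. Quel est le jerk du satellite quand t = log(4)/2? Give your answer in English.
We must differentiate our acceleration equation a(t) = 36·exp(2·t) 1 time. The derivative of acceleration gives jerk: j(t) = 72·exp(2·t). We have jerk j(t) = 72·exp(2·t). Substituting t = log(4)/2: j(log(4)/2) = 288.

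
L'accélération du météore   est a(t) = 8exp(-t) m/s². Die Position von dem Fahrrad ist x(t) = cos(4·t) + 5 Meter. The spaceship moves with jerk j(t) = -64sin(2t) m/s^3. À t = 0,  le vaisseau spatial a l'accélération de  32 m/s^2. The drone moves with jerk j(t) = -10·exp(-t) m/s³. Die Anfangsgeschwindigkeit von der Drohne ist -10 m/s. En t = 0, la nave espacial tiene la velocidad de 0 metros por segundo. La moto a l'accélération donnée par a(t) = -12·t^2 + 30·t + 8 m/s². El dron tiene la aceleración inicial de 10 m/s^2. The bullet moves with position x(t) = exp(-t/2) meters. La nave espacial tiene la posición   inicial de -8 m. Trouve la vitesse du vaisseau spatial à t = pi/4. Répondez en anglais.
We need to integrate our jerk equation j(t) = -64·sin(2·t) 2 times. The integral of jerk is acceleration. Using a(0) = 32, we get a(t) = 32·cos(2·t). Taking ∫a(t)dt and applying v(0) = 0, we find v(t) = 16·sin(2·t). From the given velocity equation v(t) = 16·sin(2·t), we substitute t = pi/4 to get v = 16.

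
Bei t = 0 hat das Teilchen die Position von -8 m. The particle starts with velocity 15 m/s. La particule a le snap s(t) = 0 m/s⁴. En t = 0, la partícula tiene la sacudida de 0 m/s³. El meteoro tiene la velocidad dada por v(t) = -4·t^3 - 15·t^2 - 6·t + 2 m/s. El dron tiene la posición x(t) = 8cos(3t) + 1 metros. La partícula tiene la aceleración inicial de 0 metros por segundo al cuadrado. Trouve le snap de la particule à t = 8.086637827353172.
En utilisant s(t) = 0 et en substituant t = 8.086637827353172, nous trouvons s = 0.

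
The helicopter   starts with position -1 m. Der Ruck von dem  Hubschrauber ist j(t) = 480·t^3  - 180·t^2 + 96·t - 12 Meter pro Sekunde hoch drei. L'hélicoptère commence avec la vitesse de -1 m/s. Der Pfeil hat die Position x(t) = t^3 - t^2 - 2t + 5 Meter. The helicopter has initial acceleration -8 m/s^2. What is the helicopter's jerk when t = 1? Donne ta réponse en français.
Nous avons le jerk j(t) = 480·t^3 - 180·t^2 + 96·t - 12. En substituant t = 1: j(1) = 384.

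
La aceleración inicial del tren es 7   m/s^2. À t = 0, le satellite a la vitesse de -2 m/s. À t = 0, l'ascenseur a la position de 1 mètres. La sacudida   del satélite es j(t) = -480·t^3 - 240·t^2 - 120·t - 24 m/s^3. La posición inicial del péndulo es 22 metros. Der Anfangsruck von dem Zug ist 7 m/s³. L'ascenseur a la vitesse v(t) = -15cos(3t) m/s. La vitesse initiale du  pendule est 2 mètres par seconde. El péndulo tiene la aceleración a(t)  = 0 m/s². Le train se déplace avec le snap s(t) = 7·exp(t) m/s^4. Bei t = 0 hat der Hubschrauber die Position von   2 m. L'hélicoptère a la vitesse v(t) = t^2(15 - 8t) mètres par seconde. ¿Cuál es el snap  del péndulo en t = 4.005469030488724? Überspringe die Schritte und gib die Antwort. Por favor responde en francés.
La réponse est 0.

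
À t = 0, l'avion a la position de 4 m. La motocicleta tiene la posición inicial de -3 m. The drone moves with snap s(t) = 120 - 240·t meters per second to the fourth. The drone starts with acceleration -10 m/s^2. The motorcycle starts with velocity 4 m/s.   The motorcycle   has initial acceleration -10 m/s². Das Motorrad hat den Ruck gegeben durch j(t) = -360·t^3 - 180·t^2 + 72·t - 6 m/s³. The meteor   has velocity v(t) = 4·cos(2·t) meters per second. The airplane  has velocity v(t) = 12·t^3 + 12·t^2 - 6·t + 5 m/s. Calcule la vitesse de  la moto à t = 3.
Pour résoudre ceci, nous devons prendre 2 primitives de notre équation du jerk j(t) = -360·t^3 - 180·t^2 + 72·t - 6. La primitive du jerk est l'accélération. En utilisant a(0) = -10, nous obtenons a(t) = -90·t^4 - 60·t^3 + 36·t^2 - 6·t - 10. La primitive de l'accélération, avec v(0) = 4, donne la vitesse: v(t) = -18·t^5 - 15·t^4 + 12·t^3 - 3·t^2 - 10·t + 4. De l'équation de la vitesse v(t) = -18·t^5 - 15·t^4 + 12·t^3 - 3·t^2 - 10·t + 4, nous substituons t = 3 pour obtenir v = -5318.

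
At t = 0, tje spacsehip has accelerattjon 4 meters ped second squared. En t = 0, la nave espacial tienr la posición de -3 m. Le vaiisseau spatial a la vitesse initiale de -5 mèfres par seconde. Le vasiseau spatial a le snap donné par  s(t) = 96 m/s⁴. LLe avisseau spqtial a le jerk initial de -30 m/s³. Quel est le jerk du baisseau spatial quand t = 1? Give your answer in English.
To find the answer, we compute 1 integral of s(t) = 96. The antiderivative of snap, with j(0) = -30, gives jerk: j(t) = 96·t - 30. We have jerk j(t) = 96·t - 30. Substituting t = 1: j(1) = 66.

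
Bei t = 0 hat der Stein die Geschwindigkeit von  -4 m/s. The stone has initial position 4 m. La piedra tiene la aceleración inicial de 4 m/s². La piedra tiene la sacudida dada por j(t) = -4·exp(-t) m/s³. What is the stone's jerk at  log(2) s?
We have jerk j(t) = -4·exp(-t). Substituting t = log(2): j(log(2)) = -2.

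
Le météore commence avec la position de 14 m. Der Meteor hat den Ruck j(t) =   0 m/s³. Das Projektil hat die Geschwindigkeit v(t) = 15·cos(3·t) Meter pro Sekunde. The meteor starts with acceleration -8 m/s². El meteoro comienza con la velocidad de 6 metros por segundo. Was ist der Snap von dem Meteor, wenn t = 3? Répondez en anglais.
We must differentiate our jerk equation j(t) = 0 1 time. Differentiating jerk, we get snap: s(t) = 0. From the given snap equation s(t) = 0, we substitute t = 3 to get s = 0.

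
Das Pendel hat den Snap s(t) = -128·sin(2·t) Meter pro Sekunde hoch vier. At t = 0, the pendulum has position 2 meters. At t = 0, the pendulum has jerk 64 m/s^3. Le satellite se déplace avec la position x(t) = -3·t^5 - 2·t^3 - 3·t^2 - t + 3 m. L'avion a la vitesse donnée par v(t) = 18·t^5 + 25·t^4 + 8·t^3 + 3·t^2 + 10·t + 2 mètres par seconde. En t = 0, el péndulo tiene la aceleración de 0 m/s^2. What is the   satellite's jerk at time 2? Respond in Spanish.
Para resolver esto, necesitamos tomar 3 derivadas de nuestra ecuación de la posición x(t) = -3·t^5 - 2·t^3 - 3·t^2 - t + 3. Tomando d/dt de x(t), encontramos v(t) = -15·t^4 - 6·t^2 - 6·t - 1. Tomando d/dt de v(t), encontramos a(t) = -60·t^3 - 12·t - 6. Tomando d/dt de a(t), encontramos j(t) = -180·t^2 - 12. Usando j(t) = -180·t^2 - 12 y sustituyendo t = 2, encontramos j = -732.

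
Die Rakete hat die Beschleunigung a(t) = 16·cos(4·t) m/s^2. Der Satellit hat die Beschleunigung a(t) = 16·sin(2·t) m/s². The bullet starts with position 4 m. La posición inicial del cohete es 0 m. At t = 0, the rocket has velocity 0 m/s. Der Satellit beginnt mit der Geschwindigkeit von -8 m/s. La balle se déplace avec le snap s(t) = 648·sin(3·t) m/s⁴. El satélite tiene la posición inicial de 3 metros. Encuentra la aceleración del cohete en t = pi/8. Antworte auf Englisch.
From the given acceleration equation a(t) = 16·cos(4·t), we substitute t = pi/8 to get a = 0.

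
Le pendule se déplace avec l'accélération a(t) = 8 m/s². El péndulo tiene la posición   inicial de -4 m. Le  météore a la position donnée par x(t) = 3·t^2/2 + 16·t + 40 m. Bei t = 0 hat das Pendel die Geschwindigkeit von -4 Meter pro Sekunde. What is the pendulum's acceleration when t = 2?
From the given acceleration equation a(t) = 8, we substitute t = 2 to get a = 8.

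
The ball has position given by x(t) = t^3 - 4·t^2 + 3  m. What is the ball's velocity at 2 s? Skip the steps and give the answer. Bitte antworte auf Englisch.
At t = 2, v = -4.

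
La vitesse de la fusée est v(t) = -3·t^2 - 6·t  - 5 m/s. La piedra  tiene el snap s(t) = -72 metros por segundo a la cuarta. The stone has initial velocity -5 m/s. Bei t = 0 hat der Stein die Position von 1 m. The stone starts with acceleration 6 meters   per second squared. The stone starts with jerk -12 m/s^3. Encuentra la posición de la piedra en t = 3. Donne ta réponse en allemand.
Wir müssen die Stammfunktion unserer Gleichung für den Snap s(t) = -72 4-mal finden. Mit ∫s(t)dt und Anwendung von j(0) = -12, finden wir j(t) = -72·t - 12. Durch Integration von dem Ruck und Verwendung der Anfangsbedingung a(0) = 6, erhalten wir a(t) = -36·t^2 - 12·t + 6. Das Integral von der Beschleunigung ist die Geschwindigkeit. Mit v(0) = -5 erhalten wir v(t) = -12·t^3 - 6·t^2 + 6·t - 5. Die Stammfunktion von der Geschwindigkeit ist die Position. Mit x(0) = 1 erhalten wir x(t) = -3·t^4 - 2·t^3 + 3·t^2 - 5·t + 1. Aus der Gleichung für die Position x(t) = -3·t^4 - 2·t^3 + 3·t^2 - 5·t + 1, setzen wir t = 3 ein und erhalten x = -284.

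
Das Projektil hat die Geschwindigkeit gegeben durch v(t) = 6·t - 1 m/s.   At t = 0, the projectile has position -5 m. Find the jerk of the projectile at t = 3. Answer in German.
Wir müssen unsere Gleichung für die Geschwindigkeit v(t) = 6·t - 1 2-mal ableiten. Die Ableitung von der Geschwindigkeit ergibt die Beschleunigung: a(t) = 6. Mit d/dt von a(t) finden wir j(t) = 0. Mit j(t) = 0 und Einsetzen von t = 3, finden wir j = 0.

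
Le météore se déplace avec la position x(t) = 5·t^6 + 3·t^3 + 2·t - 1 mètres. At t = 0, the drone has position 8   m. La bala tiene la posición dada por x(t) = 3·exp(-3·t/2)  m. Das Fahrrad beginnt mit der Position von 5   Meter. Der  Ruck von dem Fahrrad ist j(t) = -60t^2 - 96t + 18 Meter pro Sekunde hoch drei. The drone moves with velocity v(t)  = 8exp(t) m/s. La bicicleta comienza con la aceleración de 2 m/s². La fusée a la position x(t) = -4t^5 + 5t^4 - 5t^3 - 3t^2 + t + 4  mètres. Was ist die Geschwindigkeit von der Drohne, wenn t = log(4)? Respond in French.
De l'équation de la vitesse v(t) = 8·exp(t), nous substituons t = log(4) pour obtenir v = 32.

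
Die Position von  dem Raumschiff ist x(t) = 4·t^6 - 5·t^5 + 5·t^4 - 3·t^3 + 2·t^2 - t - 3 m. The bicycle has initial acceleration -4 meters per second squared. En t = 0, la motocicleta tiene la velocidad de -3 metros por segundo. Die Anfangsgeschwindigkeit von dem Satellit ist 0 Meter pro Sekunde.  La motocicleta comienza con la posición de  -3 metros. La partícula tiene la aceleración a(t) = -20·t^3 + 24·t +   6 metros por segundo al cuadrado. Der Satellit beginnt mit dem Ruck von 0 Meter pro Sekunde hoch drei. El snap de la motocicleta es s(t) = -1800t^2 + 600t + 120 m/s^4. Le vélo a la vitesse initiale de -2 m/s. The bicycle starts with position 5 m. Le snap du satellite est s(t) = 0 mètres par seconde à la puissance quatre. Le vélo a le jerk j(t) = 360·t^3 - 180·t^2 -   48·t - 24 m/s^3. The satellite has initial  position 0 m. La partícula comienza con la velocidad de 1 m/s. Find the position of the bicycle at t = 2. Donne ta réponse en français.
En partant du jerk j(t) = 360·t^3 - 180·t^2 - 48·t - 24, nous prenons 3 intégrales. En prenant ∫j(t)dt et en appliquant a(0) = -4, nous trouvons a(t) = 90·t^4 - 60·t^3 - 24·t^2 - 24·t - 4. En prenant ∫a(t)dt et en appliquant v(0) = -2, nous trouvons v(t) = 18·t^5 - 15·t^4 - 8·t^3 - 12·t^2 - 4·t - 2. La primitive de la vitesse, avec x(0) = 5, donne la position: x(t) = 3·t^6 - 3·t^5 - 2·t^4 - 4·t^3 - 2·t^2 - 2·t + 5. De l'équation de la position x(t) = 3·t^6 - 3·t^5 - 2·t^4 - 4·t^3 - 2·t^2 - 2·t + 5, nous substituons t = 2 pour obtenir x = 25.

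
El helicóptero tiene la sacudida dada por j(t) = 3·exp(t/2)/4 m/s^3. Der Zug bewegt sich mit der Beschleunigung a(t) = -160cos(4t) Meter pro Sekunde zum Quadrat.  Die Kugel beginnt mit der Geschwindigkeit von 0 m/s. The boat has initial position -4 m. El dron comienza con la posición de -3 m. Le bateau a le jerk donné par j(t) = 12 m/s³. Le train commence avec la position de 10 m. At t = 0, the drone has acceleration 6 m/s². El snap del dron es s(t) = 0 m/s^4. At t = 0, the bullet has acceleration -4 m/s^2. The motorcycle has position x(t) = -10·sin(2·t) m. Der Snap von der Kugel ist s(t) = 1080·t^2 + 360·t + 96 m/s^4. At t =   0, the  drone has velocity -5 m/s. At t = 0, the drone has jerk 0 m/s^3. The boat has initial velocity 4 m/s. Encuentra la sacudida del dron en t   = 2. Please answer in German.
Wir müssen unsere Gleichung für den Snap s(t) = 0 1-mal integrieren. Das Integral von dem Snap, mit j(0) = 0, ergibt den Ruck: j(t) = 0. Wir haben den Ruck j(t) = 0. Durch Einsetzen von t = 2: j(2) = 0.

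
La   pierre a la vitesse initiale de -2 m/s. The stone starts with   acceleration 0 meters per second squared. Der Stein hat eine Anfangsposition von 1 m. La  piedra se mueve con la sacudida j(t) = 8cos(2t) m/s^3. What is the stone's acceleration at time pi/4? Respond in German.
Um dies zu lösen, müssen wir 1 Integral unserer Gleichung für den Ruck j(t) = 8·cos(2·t) finden. Das Integral von dem Ruck ist die Beschleunigung. Mit a(0) = 0 erhalten wir a(t) = 4·sin(2·t). Wir haben die Beschleunigung a(t) = 4·sin(2·t). Durch Einsetzen von t = pi/4: a(pi/4) = 4.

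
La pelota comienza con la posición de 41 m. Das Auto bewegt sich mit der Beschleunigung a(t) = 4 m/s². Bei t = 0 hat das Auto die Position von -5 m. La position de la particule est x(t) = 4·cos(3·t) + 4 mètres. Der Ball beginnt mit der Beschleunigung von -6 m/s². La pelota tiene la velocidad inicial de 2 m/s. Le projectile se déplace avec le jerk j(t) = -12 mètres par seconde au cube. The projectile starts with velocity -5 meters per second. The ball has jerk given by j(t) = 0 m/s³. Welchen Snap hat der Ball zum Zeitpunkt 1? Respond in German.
Wir müssen unsere Gleichung für den Ruck j(t) = 0 1-mal ableiten. Durch Ableiten von dem Ruck erhalten wir den Snap: s(t) = 0. Aus der Gleichung für den Snap s(t) = 0, setzen wir t = 1 ein und erhalten s = 0.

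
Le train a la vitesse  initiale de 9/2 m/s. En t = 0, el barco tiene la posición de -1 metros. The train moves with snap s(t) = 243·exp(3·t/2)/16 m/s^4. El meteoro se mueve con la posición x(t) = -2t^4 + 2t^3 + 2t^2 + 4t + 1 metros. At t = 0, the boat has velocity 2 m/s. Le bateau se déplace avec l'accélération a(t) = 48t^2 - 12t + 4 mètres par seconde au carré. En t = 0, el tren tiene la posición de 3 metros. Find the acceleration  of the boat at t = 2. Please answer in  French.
De l'équation de l'accélération a(t) = 48·t^2 - 12·t + 4, nous substituons t = 2 pour obtenir a = 172.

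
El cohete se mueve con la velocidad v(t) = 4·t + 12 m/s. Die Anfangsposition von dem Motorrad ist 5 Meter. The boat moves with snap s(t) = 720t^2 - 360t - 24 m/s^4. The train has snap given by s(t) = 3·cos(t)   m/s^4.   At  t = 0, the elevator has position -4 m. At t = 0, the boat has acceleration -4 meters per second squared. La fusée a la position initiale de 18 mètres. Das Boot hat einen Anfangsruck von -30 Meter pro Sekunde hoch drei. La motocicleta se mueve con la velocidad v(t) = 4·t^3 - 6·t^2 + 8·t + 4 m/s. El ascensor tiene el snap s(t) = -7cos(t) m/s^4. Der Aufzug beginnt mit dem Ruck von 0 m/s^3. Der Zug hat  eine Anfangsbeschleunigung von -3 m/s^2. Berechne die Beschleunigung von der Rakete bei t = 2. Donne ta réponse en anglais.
Starting from velocity v(t) = 4·t + 12, we take 1 derivative. Differentiating velocity, we get acceleration: a(t) = 4. Using a(t) = 4 and substituting t = 2, we find a = 4.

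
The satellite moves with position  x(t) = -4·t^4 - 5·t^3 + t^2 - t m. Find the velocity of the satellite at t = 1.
Starting from position x(t) = -4·t^4 - 5·t^3 + t^2 - t, we take 1 derivative. The derivative of position gives velocity: v(t) = -16·t^3 - 15·t^2 + 2·t - 1. Using v(t) = -16·t^3 - 15·t^2 + 2·t - 1 and substituting t = 1, we find v = -30.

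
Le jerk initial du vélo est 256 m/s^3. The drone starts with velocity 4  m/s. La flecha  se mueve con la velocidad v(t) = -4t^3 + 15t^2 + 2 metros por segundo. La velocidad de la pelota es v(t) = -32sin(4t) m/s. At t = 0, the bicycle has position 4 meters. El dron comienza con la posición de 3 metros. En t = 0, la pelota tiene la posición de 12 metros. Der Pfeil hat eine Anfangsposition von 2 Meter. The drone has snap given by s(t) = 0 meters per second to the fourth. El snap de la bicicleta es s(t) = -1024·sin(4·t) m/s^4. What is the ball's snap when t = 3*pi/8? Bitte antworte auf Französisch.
En partant de la vitesse v(t) = -32·sin(4·t), nous prenons 3 dérivées. En prenant d/dt de v(t), nous trouvons a(t) = -128·cos(4·t). En dérivant l'accélération, nous obtenons le jerk: j(t) = 512·sin(4·t). La dérivée du jerk donne le snap: s(t) = 2048·cos(4·t). De l'équation du snap s(t) = 2048·cos(4·t), nous substituons t = 3*pi/8 pour obtenir s = 0.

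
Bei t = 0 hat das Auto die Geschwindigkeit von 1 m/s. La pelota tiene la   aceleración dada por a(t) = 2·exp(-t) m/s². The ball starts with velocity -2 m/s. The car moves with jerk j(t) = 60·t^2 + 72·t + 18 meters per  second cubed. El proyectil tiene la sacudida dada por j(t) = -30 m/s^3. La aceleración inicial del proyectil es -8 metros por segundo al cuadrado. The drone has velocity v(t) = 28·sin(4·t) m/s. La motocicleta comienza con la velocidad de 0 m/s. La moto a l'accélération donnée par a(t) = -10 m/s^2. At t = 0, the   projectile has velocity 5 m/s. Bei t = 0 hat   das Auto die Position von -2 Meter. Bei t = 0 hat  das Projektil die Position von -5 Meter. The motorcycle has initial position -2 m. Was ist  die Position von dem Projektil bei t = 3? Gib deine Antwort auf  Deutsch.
Wir müssen unsere Gleichung für den Ruck j(t) = -30 3-mal integrieren. Durch Integration von dem Ruck und Verwendung der Anfangsbedingung a(0) = -8, erhalten wir a(t) = -30·t - 8. Das Integral von der Beschleunigung ist die Geschwindigkeit. Mit v(0) = 5 erhalten wir v(t) = -15·t^2 - 8·t + 5. Durch Integration von der Geschwindigkeit und Verwendung der Anfangsbedingung x(0) = -5, erhalten wir x(t) = -5·t^3 - 4·t^2 + 5·t - 5. Mit x(t) = -5·t^3 - 4·t^2 + 5·t - 5 und Einsetzen von t = 3, finden wir x = -161.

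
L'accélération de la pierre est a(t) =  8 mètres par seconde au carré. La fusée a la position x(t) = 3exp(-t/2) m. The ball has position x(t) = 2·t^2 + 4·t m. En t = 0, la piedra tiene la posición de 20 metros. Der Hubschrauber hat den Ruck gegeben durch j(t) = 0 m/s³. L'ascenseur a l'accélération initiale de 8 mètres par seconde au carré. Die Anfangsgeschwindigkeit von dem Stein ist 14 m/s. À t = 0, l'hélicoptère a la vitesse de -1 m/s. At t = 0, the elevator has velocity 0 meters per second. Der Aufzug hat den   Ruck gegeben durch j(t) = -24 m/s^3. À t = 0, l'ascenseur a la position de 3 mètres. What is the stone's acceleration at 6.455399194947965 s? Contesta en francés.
De l'équation de l'accélération a(t) = 8, nous substituons t = 6.455399194947965 pour obtenir a = 8.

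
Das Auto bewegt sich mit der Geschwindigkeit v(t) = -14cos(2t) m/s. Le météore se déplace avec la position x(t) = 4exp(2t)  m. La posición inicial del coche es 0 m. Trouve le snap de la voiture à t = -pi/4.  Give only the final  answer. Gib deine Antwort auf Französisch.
La réponse est 112.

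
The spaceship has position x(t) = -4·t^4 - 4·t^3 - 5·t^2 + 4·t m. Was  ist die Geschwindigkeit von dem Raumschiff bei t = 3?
Wir müssen unsere Gleichung für die Position x(t) = -4·t^4 - 4·t^3 - 5·t^2 + 4·t 1-mal ableiten. Die Ableitung von der Position ergibt die Geschwindigkeit: v(t) = -16·t^3 - 12·t^2 - 10·t + 4. Wir haben die Geschwindigkeit v(t) = -16·t^3 - 12·t^2 - 10·t + 4. Durch Einsetzen von t = 3: v(3) = -566.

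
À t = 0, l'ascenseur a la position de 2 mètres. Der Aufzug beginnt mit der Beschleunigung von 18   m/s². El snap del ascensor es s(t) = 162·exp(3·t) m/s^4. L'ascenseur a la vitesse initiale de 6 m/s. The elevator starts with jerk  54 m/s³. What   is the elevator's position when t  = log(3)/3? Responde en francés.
Pour résoudre ceci, nous devons prendre 4 primitives de notre équation du snap s(t) = 162·exp(3·t). La primitive du snap est le jerk. En utilisant j(0) = 54, nous obtenons j(t) = 54·exp(3·t). En intégrant le jerk et en utilisant la condition initiale a(0) = 18, nous obtenons a(t) = 18·exp(3·t). L'intégrale de l'accélération, avec v(0) = 6, donne la vitesse: v(t) = 6·exp(3·t). L'intégrale de la vitesse est la position. En utilisant x(0) = 2, nous obtenons x(t) = 2·exp(3·t). Nous avons la position x(t) = 2·exp(3·t). En substituant t = log(3)/3: x(log(3)/3) = 6.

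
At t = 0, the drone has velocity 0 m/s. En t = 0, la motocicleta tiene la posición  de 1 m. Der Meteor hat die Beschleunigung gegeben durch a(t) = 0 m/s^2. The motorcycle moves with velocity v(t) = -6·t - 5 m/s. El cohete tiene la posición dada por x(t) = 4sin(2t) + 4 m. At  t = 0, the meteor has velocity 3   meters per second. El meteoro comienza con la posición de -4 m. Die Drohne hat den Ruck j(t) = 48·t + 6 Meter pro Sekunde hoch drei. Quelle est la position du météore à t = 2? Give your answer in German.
Ausgehend von der Beschleunigung a(t) = 0, nehmen wir 2 Integrale. Die Stammfunktion von der Beschleunigung, mit v(0) = 3, ergibt die Geschwindigkeit: v(t) = 3. Mit ∫v(t)dt und Anwendung von x(0) = -4, finden wir x(t) = 3·t - 4. Aus der Gleichung für die Position x(t) = 3·t - 4, setzen wir t = 2 ein und erhalten x = 2.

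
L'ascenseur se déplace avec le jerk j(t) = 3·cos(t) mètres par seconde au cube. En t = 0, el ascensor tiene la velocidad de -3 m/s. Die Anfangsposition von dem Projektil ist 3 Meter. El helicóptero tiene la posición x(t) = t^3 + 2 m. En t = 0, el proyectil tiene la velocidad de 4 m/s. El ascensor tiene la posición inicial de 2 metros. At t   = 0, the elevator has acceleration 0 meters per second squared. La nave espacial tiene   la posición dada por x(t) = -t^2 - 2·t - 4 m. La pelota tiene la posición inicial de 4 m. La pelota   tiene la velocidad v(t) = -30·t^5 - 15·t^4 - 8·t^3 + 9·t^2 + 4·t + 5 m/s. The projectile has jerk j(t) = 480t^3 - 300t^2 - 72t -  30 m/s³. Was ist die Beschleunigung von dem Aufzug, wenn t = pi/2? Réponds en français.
Pour résoudre ceci, nous devons prendre 1 intégrale de notre équation du jerk j(t) = 3·cos(t). La primitive du jerk, avec a(0) = 0, donne l'accélération: a(t) = 3·sin(t). De l'équation de l'accélération a(t) = 3·sin(t), nous substituons t = pi/2 pour obtenir a = 3.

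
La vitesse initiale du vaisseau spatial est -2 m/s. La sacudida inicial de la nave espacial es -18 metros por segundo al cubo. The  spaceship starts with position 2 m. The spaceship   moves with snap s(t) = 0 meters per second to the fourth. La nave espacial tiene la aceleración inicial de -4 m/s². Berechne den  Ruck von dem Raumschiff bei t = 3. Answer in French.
Nous devons intégrer notre équation du snap s(t) = 0 1 fois. La primitive du snap est le jerk. En utilisant j(0) = -18, nous obtenons j(t) = -18. Nous avons le jerk j(t) = -18. En substituant t = 3: j(3) = -18.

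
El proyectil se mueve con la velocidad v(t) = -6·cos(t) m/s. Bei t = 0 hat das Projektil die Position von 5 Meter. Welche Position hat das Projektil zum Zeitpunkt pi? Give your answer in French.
Pour résoudre ceci, nous devons prendre 1 intégrale de notre équation de la vitesse v(t) = -6·cos(t). En intégrant la vitesse et en utilisant la condition initiale x(0) = 5, nous obtenons x(t) = 5 - 6·sin(t). De l'équation de la position x(t) = 5 - 6·sin(t), nous substituons t = pi pour obtenir x = 5.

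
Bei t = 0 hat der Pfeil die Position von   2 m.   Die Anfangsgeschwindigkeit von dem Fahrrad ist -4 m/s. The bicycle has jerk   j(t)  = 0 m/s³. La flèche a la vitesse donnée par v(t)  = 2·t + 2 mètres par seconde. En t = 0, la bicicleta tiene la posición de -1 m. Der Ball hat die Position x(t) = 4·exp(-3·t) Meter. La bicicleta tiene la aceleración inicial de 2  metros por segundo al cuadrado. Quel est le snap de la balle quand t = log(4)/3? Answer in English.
Starting from position x(t) = 4·exp(-3·t), we take 4 derivatives. Differentiating position, we get velocity: v(t) = -12·exp(-3·t). The derivative of velocity gives acceleration: a(t) = 36·exp(-3·t). Taking d/dt of a(t), we find j(t) = -108·exp(-3·t). The derivative of jerk gives snap: s(t) = 324·exp(-3·t). We have snap s(t) = 324·exp(-3·t). Substituting t = log(4)/3: s(log(4)/3) = 81.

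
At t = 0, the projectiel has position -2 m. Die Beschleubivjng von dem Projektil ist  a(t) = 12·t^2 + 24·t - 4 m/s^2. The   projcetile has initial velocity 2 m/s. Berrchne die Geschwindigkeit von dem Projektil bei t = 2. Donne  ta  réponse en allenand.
Um dies zu lösen, müssen wir 1 Stammfunktion unserer Gleichung für die Beschleunigung a(t) = 12·t^2 + 24·t - 4 finden. Das Integral von der Beschleunigung, mit v(0) = 2, ergibt die Geschwindigkeit: v(t) = 4·t^3 + 12·t^2 - 4·t + 2. Wir haben die Geschwindigkeit v(t) = 4·t^3 + 12·t^2 - 4·t + 2. Durch Einsetzen von t = 2: v(2) = 74.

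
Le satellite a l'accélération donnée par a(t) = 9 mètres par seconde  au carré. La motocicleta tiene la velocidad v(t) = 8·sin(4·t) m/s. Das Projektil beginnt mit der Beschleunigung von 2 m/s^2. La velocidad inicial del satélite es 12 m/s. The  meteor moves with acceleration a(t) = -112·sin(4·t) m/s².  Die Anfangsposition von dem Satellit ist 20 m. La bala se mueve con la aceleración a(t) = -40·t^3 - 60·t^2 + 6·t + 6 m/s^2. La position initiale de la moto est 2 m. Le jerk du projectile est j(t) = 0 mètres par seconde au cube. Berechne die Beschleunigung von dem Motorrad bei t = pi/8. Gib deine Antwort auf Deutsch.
Um dies zu lösen, müssen wir 1 Ableitung unserer Gleichung für die Geschwindigkeit v(t) = 8·sin(4·t) nehmen. Mit d/dt von v(t) finden wir a(t) = 32·cos(4·t). Mit a(t) = 32·cos(4·t) und Einsetzen von t = pi/8, finden wir a = 0.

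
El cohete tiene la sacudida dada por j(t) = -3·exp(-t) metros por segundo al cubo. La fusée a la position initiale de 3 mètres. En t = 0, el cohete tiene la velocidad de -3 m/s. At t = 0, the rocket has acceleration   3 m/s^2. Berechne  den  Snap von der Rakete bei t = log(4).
Um dies zu lösen, müssen wir 1 Ableitung unserer Gleichung für den Ruck j(t) = -3·exp(-t) nehmen. Die Ableitung von dem Ruck ergibt den Snap: s(t) = 3·exp(-t). Wir haben den Snap s(t) = 3·exp(-t). Durch Einsetzen von t = log(4): s(log(4)) = 3/4.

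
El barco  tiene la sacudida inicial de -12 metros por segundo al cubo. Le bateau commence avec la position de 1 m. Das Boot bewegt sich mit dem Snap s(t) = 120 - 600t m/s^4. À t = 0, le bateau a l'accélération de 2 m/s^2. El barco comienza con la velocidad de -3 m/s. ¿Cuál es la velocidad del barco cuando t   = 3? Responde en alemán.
Wir müssen unsere Gleichung für den Snap s(t) = 120 - 600·t 3-mal integrieren. Das Integral von dem Snap, mit j(0) = -12, ergibt den Ruck: j(t) = -300·t^2 + 120·t - 12. Das Integral von dem Ruck, mit a(0) = 2, ergibt die Beschleunigung: a(t) = -100·t^3 + 60·t^2 - 12·t + 2. Durch Integration von der Beschleunigung und Verwendung der Anfangsbedingung v(0) = -3, erhalten wir v(t) = -25·t^4 + 20·t^3 - 6·t^2 + 2·t - 3. Mit v(t) = -25·t^4 + 20·t^3 - 6·t^2 + 2·t - 3 und Einsetzen von t = 3, finden wir v = -1536.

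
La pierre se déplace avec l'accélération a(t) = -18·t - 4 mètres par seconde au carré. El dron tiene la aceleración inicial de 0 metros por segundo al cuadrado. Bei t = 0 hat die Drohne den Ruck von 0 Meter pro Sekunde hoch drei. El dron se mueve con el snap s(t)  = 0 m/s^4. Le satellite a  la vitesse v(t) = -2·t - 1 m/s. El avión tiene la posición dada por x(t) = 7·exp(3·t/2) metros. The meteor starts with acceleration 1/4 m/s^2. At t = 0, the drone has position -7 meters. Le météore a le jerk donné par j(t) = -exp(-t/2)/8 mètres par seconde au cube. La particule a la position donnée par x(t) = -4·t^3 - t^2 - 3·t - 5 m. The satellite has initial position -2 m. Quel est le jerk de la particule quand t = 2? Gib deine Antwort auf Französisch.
Nous devons dériver notre équation de la position x(t) = -4·t^3 - t^2 - 3·t - 5 3 fois. En prenant d/dt de x(t), nous trouvons v(t) = -12·t^2 - 2·t - 3. En dérivant la vitesse, nous obtenons l'accélération: a(t) = -24·t - 2. En dérivant l'accélération, nous obtenons le jerk: j(t) = -24. Nous avons le jerk j(t) = -24. En substituant t = 2: j(2) = -24.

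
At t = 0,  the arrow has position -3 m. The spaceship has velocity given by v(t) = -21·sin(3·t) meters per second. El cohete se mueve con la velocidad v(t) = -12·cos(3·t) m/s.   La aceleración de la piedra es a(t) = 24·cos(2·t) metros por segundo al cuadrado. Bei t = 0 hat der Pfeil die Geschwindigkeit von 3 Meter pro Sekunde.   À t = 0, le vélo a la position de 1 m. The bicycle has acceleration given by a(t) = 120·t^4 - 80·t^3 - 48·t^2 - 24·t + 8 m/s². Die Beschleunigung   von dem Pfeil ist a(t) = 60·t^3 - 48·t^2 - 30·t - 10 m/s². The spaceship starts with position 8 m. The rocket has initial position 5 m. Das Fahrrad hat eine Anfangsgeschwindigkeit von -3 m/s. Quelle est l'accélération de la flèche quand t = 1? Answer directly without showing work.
a(1) = -28.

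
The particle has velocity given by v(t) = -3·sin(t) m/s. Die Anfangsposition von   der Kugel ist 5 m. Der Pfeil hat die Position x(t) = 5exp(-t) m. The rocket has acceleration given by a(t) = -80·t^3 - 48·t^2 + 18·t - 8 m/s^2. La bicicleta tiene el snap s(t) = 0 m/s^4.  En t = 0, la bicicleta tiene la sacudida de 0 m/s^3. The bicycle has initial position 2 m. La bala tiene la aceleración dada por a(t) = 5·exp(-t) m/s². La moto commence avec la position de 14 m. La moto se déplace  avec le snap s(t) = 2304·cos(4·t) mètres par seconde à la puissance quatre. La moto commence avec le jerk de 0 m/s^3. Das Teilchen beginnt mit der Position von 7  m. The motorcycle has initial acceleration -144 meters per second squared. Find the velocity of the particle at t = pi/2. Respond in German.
Mit v(t) = -3·sin(t) und Einsetzen von t = pi/2, finden wir v = -3.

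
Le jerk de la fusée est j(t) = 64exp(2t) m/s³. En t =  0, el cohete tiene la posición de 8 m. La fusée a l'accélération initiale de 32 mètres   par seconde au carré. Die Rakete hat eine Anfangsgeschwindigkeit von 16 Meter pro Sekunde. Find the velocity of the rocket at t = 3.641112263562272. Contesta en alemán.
Wir müssen unsere Gleichung für den Ruck j(t) = 64·exp(2·t) 2-mal integrieren. Mit ∫j(t)dt und Anwendung von a(0) = 32, finden wir a(t) = 32·exp(2·t). Durch Integration von der Beschleunigung und Verwendung der Anfangsbedingung v(0) = 16, erhalten wir v(t) = 16·exp(2·t). Mit v(t) = 16·exp(2·t) und Einsetzen von t = 3.641112263562272, finden wir v = 23267.5100819137.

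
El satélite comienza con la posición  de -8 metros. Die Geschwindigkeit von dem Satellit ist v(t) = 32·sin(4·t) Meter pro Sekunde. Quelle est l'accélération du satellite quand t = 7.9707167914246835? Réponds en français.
Pour résoudre ceci, nous devons prendre 1 dérivée de notre équation de la vitesse v(t) = 32·sin(4·t). En dérivant la vitesse, nous obtenons l'accélération: a(t) = 128·cos(4·t). Nous avons l'accélération a(t) = 128·cos(4·t). En substituant t = 7.9707167914246835: a(7.9707167914246835) = 114.297556533240.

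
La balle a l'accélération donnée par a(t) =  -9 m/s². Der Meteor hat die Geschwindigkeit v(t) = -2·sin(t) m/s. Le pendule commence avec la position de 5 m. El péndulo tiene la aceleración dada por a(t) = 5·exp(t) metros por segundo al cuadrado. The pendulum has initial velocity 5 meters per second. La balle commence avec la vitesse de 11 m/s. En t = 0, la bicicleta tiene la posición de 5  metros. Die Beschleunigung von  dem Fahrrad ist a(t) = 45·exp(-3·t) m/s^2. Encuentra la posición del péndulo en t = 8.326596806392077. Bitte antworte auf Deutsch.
Wir müssen die Stammfunktion unserer Gleichung für die Beschleunigung a(t) = 5·exp(t) 2-mal finden. Die Stammfunktion von der Beschleunigung ist die Geschwindigkeit. Mit v(0) = 5 erhalten wir v(t) = 5·exp(t). Mit ∫v(t)dt und Anwendung von x(0) = 5, finden wir x(t) = 5·exp(t). Wir haben die Position x(t) = 5·exp(t). Durch Einsetzen von t = 8.326596806392077: x(8.326596806392077) = 20661.6523733860.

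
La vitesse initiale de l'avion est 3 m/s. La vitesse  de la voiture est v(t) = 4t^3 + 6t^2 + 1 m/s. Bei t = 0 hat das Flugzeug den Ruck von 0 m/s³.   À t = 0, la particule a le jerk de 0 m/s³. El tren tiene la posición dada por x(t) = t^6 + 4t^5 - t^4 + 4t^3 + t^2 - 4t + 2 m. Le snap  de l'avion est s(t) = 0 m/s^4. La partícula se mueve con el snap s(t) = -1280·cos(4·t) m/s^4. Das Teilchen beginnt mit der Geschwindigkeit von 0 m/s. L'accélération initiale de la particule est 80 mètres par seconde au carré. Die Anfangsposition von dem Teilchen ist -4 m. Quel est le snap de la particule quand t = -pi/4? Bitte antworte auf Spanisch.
Usando s(t) = -1280·cos(4·t) y sustituyendo t = -pi/4, encontramos s = 1280.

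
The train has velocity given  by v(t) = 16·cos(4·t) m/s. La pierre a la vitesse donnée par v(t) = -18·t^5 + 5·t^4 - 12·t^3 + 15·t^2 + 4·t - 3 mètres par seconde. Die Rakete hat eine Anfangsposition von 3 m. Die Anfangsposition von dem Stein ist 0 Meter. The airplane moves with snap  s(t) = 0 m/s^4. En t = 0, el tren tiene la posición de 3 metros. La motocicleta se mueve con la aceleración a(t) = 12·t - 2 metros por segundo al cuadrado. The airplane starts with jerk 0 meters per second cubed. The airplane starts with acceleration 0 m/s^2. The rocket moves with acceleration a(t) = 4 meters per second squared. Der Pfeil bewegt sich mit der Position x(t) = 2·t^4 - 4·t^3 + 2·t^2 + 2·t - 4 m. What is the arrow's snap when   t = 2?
Starting from position x(t) = 2·t^4 - 4·t^3 + 2·t^2 + 2·t - 4, we take 4 derivatives. Taking d/dt of x(t), we find v(t) = 8·t^3 - 12·t^2 + 4·t + 2. Taking d/dt of v(t), we find a(t) = 24·t^2 - 24·t + 4. Differentiating acceleration, we get jerk: j(t) = 48·t - 24. Taking d/dt of j(t), we find s(t) = 48. From the given snap equation s(t) = 48, we substitute t = 2 to get s = 48.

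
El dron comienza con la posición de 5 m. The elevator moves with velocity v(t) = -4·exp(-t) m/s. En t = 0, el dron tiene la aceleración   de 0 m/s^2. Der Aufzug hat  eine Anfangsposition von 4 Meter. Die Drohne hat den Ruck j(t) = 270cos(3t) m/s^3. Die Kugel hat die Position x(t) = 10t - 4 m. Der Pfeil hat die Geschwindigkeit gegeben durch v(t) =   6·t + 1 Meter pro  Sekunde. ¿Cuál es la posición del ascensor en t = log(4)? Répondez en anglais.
We must find the integral of our velocity equation v(t) = -4·exp(-t) 1 time. Finding the antiderivative of v(t) and using x(0) = 4: x(t) = 4·exp(-t). We have position x(t) = 4·exp(-t). Substituting t = log(4): x(log(4)) = 1.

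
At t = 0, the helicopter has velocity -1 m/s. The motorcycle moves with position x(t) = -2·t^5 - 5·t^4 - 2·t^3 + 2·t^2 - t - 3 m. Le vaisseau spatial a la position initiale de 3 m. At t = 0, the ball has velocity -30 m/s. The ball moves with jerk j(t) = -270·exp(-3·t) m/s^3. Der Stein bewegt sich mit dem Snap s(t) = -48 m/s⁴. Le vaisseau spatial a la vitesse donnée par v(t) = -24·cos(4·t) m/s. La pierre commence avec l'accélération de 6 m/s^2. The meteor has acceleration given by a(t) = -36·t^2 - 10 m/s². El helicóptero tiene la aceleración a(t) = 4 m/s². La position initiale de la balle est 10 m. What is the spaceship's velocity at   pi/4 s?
From the given velocity equation v(t) = -24·cos(4·t), we substitute t = pi/4 to get v = 24.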